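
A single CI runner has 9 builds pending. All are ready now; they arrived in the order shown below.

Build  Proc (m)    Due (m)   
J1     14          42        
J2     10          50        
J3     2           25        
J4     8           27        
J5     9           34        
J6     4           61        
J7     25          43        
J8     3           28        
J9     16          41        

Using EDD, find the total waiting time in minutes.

EDD (increasing due date): J3 J4 J8 J5 J9 J1 J7 J2 J6.
J3: waits 0, runs 0→2
J4: waits 2, runs 2→10
J8: waits 10, runs 10→13
J5: waits 13, runs 13→22
J9: waits 22, runs 22→38
J1: waits 38, runs 38→52
J7: waits 52, runs 52→77
J2: waits 77, runs 77→87
J6: waits 87, runs 87→91
Sum = 0+2+10+13+22+38+52+77+87 = 301.

301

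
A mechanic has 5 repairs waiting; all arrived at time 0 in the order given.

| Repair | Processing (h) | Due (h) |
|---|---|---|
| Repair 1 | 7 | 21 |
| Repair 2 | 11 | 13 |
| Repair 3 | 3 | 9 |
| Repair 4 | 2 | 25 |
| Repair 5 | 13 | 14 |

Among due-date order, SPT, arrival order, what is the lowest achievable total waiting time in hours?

42

EDD (increasing due date): Repair 3 Repair 2 Repair 5 Repair 1 Repair 4.
Repair 3: waits 0, runs 0→3
Repair 2: waits 3, runs 3→14
Repair 5: waits 14, runs 14→27
Repair 1: waits 27, runs 27→34
Repair 4: waits 34, runs 34→36
Sum = 0+3+14+27+34 = 78.
SPT (increasing processing time): Repair 4 Repair 3 Repair 1 Repair 2 Repair 5.
Repair 4: waits 0, runs 0→2
Repair 3: waits 2, runs 2→5
Repair 1: waits 5, runs 5→12
Repair 2: waits 12, runs 12→23
Repair 5: waits 23, runs 23→36
Sum = 0+2+5+12+23 = 42.
FIFO (arrival order): Repair 1 Repair 2 Repair 3 Repair 4 Repair 5.
Repair 1: waits 0, runs 0→7
Repair 2: waits 7, runs 7→18
Repair 3: waits 18, runs 18→21
Repair 4: waits 21, runs 21→23
Repair 5: waits 23, runs 23→36
Sum = 0+7+18+21+23 = 69.
EDD 78, SPT 42, FIFO 69 → minimum 42.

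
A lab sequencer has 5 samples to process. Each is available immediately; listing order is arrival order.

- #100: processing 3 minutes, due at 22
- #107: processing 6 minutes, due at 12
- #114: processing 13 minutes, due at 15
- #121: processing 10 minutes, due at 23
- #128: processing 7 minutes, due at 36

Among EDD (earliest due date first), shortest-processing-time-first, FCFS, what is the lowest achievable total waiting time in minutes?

EDD (increasing due date): #107 #114 #100 #121 #128.
#107: waits 0, runs 0→6
#114: waits 6, runs 6→19
#100: waits 19, runs 19→22
#121: waits 22, runs 22→32
#128: waits 32, runs 32→39
Sum = 0+6+19+22+32 = 79.
SPT (increasing processing time): #100 #107 #128 #121 #114.
#100: waits 0, runs 0→3
#107: waits 3, runs 3→9
#128: waits 9, runs 9→16
#121: waits 16, runs 16→26
#114: waits 26, runs 26→39
Sum = 0+3+9+16+26 = 54.
FIFO (arrival order): #100 #107 #114 #121 #128.
#100: waits 0, runs 0→3
#107: waits 3, runs 3→9
#114: waits 9, runs 9→22
#121: waits 22, runs 22→32
#128: waits 32, runs 32→39
Sum = 0+3+9+22+32 = 66.
EDD 79, SPT 54, FIFO 66 → minimum 54.

54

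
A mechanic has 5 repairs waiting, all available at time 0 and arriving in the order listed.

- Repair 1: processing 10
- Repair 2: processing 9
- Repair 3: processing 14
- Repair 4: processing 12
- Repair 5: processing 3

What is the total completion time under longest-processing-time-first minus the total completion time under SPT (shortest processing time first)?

LPT (decreasing processing time): Repair 3 Repair 4 Repair 1 Repair 2 Repair 5.
Repair 3: 0→14
Repair 4: 14→26
Repair 1: 26→36
Repair 2: 36→45
Repair 5: 45→48
Sum = 14+26+36+45+48 = 169.
SPT (increasing processing time): Repair 5 Repair 2 Repair 1 Repair 4 Repair 3.
Repair 5: 0→3
Repair 2: 3→12
Repair 1: 12→22
Repair 4: 22→34
Repair 3: 34→48
Sum = 3+12+22+34+48 = 119.
Difference = 169 − 119 = 50.

50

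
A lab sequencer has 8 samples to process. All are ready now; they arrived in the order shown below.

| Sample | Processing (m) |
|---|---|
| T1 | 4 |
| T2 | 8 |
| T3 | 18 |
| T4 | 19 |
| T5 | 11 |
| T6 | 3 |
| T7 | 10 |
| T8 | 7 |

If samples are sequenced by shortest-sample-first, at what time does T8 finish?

14

SPT (increasing processing time): T6 T1 T8 T2 T7 T5 T3 T4.
T6: 0→3
T1: 3→7
T8: 7→14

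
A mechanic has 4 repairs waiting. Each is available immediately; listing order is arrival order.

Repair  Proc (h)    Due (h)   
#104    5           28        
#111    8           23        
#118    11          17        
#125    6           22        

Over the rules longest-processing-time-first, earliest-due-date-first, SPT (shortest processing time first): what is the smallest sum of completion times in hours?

65

LPT (decreasing processing time): #118 #111 #125 #104.
#118: 0→11
#111: 11→19
#125: 19→25
#104: 25→30
Sum = 11+19+25+30 = 85.
EDD (increasing due date): #118 #125 #111 #104.
#118: 0→11
#125: 11→17
#111: 17→25
#104: 25→30
Sum = 11+17+25+30 = 83.
SPT (increasing processing time): #104 #125 #111 #118.
#104: 0→5
#125: 5→11
#111: 11→19
#118: 19→30
Sum = 5+11+19+30 = 65.
LPT 85, EDD 83, SPT 65 → minimum 65.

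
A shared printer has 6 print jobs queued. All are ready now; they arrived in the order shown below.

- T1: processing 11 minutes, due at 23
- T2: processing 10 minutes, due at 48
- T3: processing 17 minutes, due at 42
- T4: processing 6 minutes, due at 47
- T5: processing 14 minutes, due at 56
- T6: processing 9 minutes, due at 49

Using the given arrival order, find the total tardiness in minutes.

20

FIFO (arrival order): T1 T2 T3 T4 T5 T6.
T1: 0→11, due 23, tardiness 0
T2: 11→21, due 48, tardiness 0
T3: 21→38, due 42, tardiness 0
T4: 38→44, due 47, tardiness 0
T5: 44→58, due 56, tardiness 2
T6: 58→67, due 49, tardiness 18
Sum = 0+0+0+0+2+18 = 20.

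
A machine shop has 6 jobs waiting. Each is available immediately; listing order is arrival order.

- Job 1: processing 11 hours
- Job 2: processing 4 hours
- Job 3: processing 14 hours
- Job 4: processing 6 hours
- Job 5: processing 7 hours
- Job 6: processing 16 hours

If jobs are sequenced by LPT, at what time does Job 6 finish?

LPT (decreasing processing time): Job 6 Job 3 Job 1 Job 5 Job 4 Job 2.
Job 6: 0→16

16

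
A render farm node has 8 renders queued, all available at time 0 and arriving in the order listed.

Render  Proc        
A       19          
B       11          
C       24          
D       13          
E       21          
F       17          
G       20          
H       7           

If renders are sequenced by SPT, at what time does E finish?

SPT (increasing processing time): H B D F A G E C.
H: 0→7
B: 7→18
D: 18→31
F: 31→48
A: 48→67
G: 67→87
E: 87→108

108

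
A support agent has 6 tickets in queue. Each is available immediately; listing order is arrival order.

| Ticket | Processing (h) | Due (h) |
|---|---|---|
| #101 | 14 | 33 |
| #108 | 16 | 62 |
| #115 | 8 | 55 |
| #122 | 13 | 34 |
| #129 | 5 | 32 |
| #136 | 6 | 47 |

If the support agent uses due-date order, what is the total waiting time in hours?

140

EDD (increasing due date): #129 #101 #122 #136 #115 #108.
#129: waits 0, runs 0→5
#101: waits 5, runs 5→19
#122: waits 19, runs 19→32
#136: waits 32, runs 32→38
#115: waits 38, runs 38→46
#108: waits 46, runs 46→62
Sum = 0+5+19+32+38+46 = 140.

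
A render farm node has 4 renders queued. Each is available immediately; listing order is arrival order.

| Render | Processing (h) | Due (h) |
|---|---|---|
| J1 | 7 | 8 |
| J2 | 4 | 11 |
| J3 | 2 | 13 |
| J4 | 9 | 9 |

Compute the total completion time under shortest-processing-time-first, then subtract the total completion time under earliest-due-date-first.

SPT (increasing processing time): J3 J2 J1 J4.
J3: 0→2
J2: 2→6
J1: 6→13
J4: 13→22
Sum = 2+6+13+22 = 43.
EDD (increasing due date): J1 J4 J2 J3.
J1: 0→7
J4: 7→16
J2: 16→20
J3: 20→22
Sum = 7+16+20+22 = 65.
Difference = 43 − 65 = -22.

-22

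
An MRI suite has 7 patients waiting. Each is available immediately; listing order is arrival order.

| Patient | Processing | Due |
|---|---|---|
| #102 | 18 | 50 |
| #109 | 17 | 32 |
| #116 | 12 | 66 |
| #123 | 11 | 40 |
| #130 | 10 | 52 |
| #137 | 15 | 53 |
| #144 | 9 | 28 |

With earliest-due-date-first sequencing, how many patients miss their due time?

EDD (increasing due date): #144 #109 #123 #102 #130 #137 #116.
#144: 0→9, due 28, tardiness 0
#109: 9→26, due 32, tardiness 0
#123: 26→37, due 40, tardiness 0
#102: 37→55, due 50, tardiness 5
#130: 55→65, due 52, tardiness 13
#137: 65→80, due 53, tardiness 27
#116: 80→92, due 66, tardiness 26
Late patients: 4.

4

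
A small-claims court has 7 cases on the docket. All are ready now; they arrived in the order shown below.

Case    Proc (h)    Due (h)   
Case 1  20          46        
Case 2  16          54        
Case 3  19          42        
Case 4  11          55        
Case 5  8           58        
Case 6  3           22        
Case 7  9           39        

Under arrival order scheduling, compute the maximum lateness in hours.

FIFO (arrival order): Case 1 Case 2 Case 3 Case 4 Case 5 Case 6 Case 7.
Case 1: 0→20, due 46, lateness -26
Case 2: 20→36, due 54, lateness -18
Case 3: 36→55, due 42, lateness 13
Case 4: 55→66, due 55, lateness 11
Case 5: 66→74, due 58, lateness 16
Case 6: 74→77, due 22, lateness 55
Case 7: 77→86, due 39, lateness 47
Maximum = 55.

55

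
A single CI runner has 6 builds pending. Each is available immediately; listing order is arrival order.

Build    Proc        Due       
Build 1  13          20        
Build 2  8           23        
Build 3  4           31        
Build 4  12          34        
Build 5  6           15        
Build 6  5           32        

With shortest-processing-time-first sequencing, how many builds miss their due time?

SPT (increasing processing time): Build 3 Build 6 Build 5 Build 2 Build 4 Build 1.
Build 3: 0→4, due 31, tardiness 0
Build 6: 4→9, due 32, tardiness 0
Build 5: 9→15, due 15, tardiness 0
Build 2: 15→23, due 23, tardiness 0
Build 4: 23→35, due 34, tardiness 1
Build 1: 35→48, due 20, tardiness 28
Late builds: 2.

2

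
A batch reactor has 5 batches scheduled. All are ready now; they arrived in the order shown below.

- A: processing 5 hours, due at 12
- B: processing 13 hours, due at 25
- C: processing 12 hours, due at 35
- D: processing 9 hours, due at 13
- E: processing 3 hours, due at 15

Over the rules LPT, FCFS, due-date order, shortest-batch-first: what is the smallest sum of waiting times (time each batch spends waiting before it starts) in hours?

LPT (decreasing processing time): B C D A E.
B: waits 0, runs 0→13
C: waits 13, runs 13→25
D: waits 25, runs 25→34
A: waits 34, runs 34→39
E: waits 39, runs 39→42
Sum = 0+13+25+34+39 = 111.
FIFO (arrival order): A B C D E.
A: waits 0, runs 0→5
B: waits 5, runs 5→18
C: waits 18, runs 18→30
D: waits 30, runs 30→39
E: waits 39, runs 39→42
Sum = 0+5+18+30+39 = 92.
EDD (increasing due date): A D E B C.
A: waits 0, runs 0→5
D: waits 5, runs 5→14
E: waits 14, runs 14→17
B: waits 17, runs 17→30
C: waits 30, runs 30→42
Sum = 0+5+14+17+30 = 66.
SPT (increasing processing time): E A D C B.
E: waits 0, runs 0→3
A: waits 3, runs 3→8
D: waits 8, runs 8→17
C: waits 17, runs 17→29
B: waits 29, runs 29→42
Sum = 0+3+8+17+29 = 57.
LPT 111, FIFO 92, EDD 66, SPT 57 → minimum 57.

57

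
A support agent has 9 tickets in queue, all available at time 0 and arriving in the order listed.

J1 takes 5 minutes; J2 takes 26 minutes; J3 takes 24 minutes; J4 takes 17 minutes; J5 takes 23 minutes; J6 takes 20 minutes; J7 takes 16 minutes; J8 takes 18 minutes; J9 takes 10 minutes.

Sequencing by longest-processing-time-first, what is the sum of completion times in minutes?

938

LPT (decreasing processing time): J2 J3 J5 J6 J8 J4 J7 J9 J1.
J2: 0→26
J3: 26→50
J5: 50→73
J6: 73→93
J8: 93→111
J4: 111→128
J7: 128→144
J9: 144→154
J1: 154→159
Sum = 26+50+73+93+111+128+144+154+159 = 938.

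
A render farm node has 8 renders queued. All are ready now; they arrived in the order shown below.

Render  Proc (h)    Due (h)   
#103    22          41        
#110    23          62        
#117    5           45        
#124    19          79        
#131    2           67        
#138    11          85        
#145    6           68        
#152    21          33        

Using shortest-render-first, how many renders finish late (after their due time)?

3

SPT (increasing processing time): #131 #117 #145 #138 #124 #152 #103 #110.
#131: 0→2, due 67, tardiness 0
#117: 2→7, due 45, tardiness 0
#145: 7→13, due 68, tardiness 0
#138: 13→24, due 85, tardiness 0
#124: 24→43, due 79, tardiness 0
#152: 43→64, due 33, tardiness 31
#103: 64→86, due 41, tardiness 45
#110: 86→109, due 62, tardiness 47
Late renders: 3.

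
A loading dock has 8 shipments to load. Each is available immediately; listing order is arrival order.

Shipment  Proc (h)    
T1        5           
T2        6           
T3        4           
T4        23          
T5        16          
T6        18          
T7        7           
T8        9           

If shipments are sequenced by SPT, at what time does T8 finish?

31

SPT (increasing processing time): T3 T1 T2 T7 T8 T5 T6 T4.
T3: 0→4
T1: 4→9
T2: 9→15
T7: 15→22
T8: 22→31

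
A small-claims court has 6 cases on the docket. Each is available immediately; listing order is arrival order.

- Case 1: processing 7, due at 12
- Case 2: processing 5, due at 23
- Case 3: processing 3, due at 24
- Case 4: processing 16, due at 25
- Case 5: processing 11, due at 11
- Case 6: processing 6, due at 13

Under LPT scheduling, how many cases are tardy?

5

LPT (decreasing processing time): Case 4 Case 5 Case 1 Case 6 Case 2 Case 3.
Case 4: 0→16, due 25, tardiness 0
Case 5: 16→27, due 11, tardiness 16
Case 1: 27→34, due 12, tardiness 22
Case 6: 34→40, due 13, tardiness 27
Case 2: 40→45, due 23, tardiness 22
Case 3: 45→48, due 24, tardiness 24
Late cases: 5.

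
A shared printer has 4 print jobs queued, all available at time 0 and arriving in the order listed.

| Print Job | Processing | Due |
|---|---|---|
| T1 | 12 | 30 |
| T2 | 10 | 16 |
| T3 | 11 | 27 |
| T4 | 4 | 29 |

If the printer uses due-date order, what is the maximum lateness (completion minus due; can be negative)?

7

EDD (increasing due date): T2 T3 T4 T1.
T2: 0→10, due 16, lateness -6
T3: 10→21, due 27, lateness -6
T4: 21→25, due 29, lateness -4
T1: 25→37, due 30, lateness 7
Maximum = 7.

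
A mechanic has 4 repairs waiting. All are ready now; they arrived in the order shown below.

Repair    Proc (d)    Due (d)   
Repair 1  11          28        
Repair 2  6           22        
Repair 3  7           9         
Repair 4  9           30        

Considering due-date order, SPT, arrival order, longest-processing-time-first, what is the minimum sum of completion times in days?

EDD (increasing due date): Repair 3 Repair 2 Repair 1 Repair 4.
Repair 3: 0→7
Repair 2: 7→13
Repair 1: 13→24
Repair 4: 24→33
Sum = 7+13+24+33 = 77.
SPT (increasing processing time): Repair 2 Repair 3 Repair 4 Repair 1.
Repair 2: 0→6
Repair 3: 6→13
Repair 4: 13→22
Repair 1: 22→33
Sum = 6+13+22+33 = 74.
FIFO (arrival order): Repair 1 Repair 2 Repair 3 Repair 4.
Repair 1: 0→11
Repair 2: 11→17
Repair 3: 17→24
Repair 4: 24→33
Sum = 11+17+24+33 = 85.
LPT (decreasing processing time): Repair 1 Repair 4 Repair 3 Repair 2.
Repair 1: 0→11
Repair 4: 11→20
Repair 3: 20→27
Repair 2: 27→33
Sum = 11+20+27+33 = 91.
EDD 77, SPT 74, FIFO 85, LPT 91 → minimum 74.

74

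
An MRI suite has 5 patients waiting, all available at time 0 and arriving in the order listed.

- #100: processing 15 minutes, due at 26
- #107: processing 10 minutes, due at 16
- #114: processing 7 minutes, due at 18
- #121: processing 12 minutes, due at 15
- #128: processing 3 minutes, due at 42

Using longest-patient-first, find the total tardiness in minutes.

64

LPT (decreasing processing time): #100 #121 #107 #114 #128.
#100: 0→15, due 26, tardiness 0
#121: 15→27, due 15, tardiness 12
#107: 27→37, due 16, tardiness 21
#114: 37→44, due 18, tardiness 26
#128: 44→47, due 42, tardiness 5
Sum = 0+12+21+26+5 = 64.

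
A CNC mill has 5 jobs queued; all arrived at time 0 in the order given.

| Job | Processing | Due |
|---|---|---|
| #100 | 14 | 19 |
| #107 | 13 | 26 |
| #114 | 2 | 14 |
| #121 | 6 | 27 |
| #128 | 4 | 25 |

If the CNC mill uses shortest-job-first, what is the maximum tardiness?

20

SPT (increasing processing time): #114 #128 #121 #107 #100.
#114: 0→2, due 14, tardiness 0
#128: 2→6, due 25, tardiness 0
#121: 6→12, due 27, tardiness 0
#107: 12→25, due 26, tardiness 0
#100: 25→39, due 19, tardiness 20
Maximum = 20.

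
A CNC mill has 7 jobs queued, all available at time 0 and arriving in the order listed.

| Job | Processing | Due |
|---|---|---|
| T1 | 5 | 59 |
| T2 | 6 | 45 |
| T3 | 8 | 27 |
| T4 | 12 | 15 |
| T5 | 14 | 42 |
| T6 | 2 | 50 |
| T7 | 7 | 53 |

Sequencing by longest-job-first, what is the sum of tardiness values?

LPT (decreasing processing time): T5 T4 T3 T7 T2 T1 T6.
T5: 0→14, due 42, tardiness 0
T4: 14→26, due 15, tardiness 11
T3: 26→34, due 27, tardiness 7
T7: 34→41, due 53, tardiness 0
T2: 41→47, due 45, tardiness 2
T1: 47→52, due 59, tardiness 0
T6: 52→54, due 50, tardiness 4
Sum = 0+11+7+0+2+0+4 = 24.

24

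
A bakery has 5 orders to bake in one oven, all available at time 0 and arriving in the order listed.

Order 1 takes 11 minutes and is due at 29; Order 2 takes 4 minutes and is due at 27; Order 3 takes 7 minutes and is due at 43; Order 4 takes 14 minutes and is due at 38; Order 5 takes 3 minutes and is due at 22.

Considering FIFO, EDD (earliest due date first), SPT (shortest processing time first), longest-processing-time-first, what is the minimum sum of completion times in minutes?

88

FIFO (arrival order): Order 1 Order 2 Order 3 Order 4 Order 5.
Order 1: 0→11
Order 2: 11→15
Order 3: 15→22
Order 4: 22→36
Order 5: 36→39
Sum = 11+15+22+36+39 = 123.
EDD (increasing due date): Order 5 Order 2 Order 1 Order 4 Order 3.
Order 5: 0→3
Order 2: 3→7
Order 1: 7→18
Order 4: 18→32
Order 3: 32→39
Sum = 3+7+18+32+39 = 99.
SPT (increasing processing time): Order 5 Order 2 Order 3 Order 1 Order 4.
Order 5: 0→3
Order 2: 3→7
Order 3: 7→14
Order 1: 14→25
Order 4: 25→39
Sum = 3+7+14+25+39 = 88.
LPT (decreasing processing time): Order 4 Order 1 Order 3 Order 2 Order 5.
Order 4: 0→14
Order 1: 14→25
Order 3: 25→32
Order 2: 32→36
Order 5: 36→39
Sum = 14+25+32+36+39 = 146.
FIFO 123, EDD 99, SPT 88, LPT 146 → minimum 88.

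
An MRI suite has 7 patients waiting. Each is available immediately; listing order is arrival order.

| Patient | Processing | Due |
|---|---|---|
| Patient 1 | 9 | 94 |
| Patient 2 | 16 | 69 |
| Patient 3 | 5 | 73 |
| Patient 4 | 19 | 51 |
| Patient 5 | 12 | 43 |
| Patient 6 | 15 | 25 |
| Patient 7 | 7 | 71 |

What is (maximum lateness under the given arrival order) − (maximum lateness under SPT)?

19

FIFO (arrival order): Patient 1 Patient 2 Patient 3 Patient 4 Patient 5 Patient 6 Patient 7.
Patient 1: 0→9, due 94, lateness -85
Patient 2: 9→25, due 69, lateness -44
Patient 3: 25→30, due 73, lateness -43
Patient 4: 30→49, due 51, lateness -2
Patient 5: 49→61, due 43, lateness 18
Patient 6: 61→76, due 25, lateness 51
Patient 7: 76→83, due 71, lateness 12
Maximum = 51.
SPT (increasing processing time): Patient 3 Patient 7 Patient 1 Patient 5 Patient 6 Patient 2 Patient 4.
Patient 3: 0→5, due 73, lateness -68
Patient 7: 5→12, due 71, lateness -59
Patient 1: 12→21, due 94, lateness -73
Patient 5: 21→33, due 43, lateness -10
Patient 6: 33→48, due 25, lateness 23
Patient 2: 48→64, due 69, lateness -5
Patient 4: 64→83, due 51, lateness 32
Maximum = 32.
Difference = 51 − 32 = 19.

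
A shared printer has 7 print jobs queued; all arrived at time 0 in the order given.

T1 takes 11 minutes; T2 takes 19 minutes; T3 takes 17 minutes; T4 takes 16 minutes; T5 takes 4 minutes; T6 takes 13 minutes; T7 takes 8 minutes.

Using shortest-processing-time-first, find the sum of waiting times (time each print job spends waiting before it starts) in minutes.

196

SPT (increasing processing time): T5 T7 T1 T6 T4 T3 T2.
T5: waits 0, runs 0→4
T7: waits 4, runs 4→12
T1: waits 12, runs 12→23
T6: waits 23, runs 23→36
T4: waits 36, runs 36→52
T3: waits 52, runs 52→69
T2: waits 69, runs 69→88
Sum = 0+4+12+23+36+52+69 = 196.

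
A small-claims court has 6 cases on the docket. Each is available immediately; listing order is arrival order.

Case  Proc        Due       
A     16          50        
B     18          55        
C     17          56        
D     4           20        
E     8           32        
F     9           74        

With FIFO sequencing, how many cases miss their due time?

FIFO (arrival order): A B C D E F.
A: 0→16, due 50, tardiness 0
B: 16→34, due 55, tardiness 0
C: 34→51, due 56, tardiness 0
D: 51→55, due 20, tardiness 35
E: 55→63, due 32, tardiness 31
F: 63→72, due 74, tardiness 0
Late cases: 2.

2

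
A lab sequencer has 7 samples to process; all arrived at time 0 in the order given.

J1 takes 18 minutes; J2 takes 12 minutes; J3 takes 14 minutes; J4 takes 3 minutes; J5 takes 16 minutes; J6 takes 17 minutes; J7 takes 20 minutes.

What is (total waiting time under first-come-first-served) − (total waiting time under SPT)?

48

FIFO (arrival order): J1 J2 J3 J4 J5 J6 J7.
J1: waits 0, runs 0→18
J2: waits 18, runs 18→30
J3: waits 30, runs 30→44
J4: waits 44, runs 44→47
J5: waits 47, runs 47→63
J6: waits 63, runs 63→80
J7: waits 80, runs 80→100
Sum = 0+18+30+44+47+63+80 = 282.
SPT (increasing processing time): J4 J2 J3 J5 J6 J1 J7.
J4: waits 0, runs 0→3
J2: waits 3, runs 3→15
J3: waits 15, runs 15→29
J5: waits 29, runs 29→45
J6: waits 45, runs 45→62
J1: waits 62, runs 62→80
J7: waits 80, runs 80→100
Sum = 0+3+15+29+45+62+80 = 234.
Difference = 282 − 234 = 48.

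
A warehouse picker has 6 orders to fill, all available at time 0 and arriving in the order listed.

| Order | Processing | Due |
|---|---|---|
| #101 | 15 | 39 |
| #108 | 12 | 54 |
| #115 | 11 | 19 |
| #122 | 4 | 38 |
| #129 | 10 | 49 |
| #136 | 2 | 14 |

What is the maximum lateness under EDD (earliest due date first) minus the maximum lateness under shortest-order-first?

EDD (increasing due date): #136 #115 #122 #101 #129 #108.
#136: 0→2, due 14, lateness -12
#115: 2→13, due 19, lateness -6
#122: 13→17, due 38, lateness -21
#101: 17→32, due 39, lateness -7
#129: 32→42, due 49, lateness -7
#108: 42→54, due 54, lateness 0
Maximum = 0.
SPT (increasing processing time): #136 #122 #129 #115 #108 #101.
#136: 0→2, due 14, lateness -12
#122: 2→6, due 38, lateness -32
#129: 6→16, due 49, lateness -33
#115: 16→27, due 19, lateness 8
#108: 27→39, due 54, lateness -15
#101: 39→54, due 39, lateness 15
Maximum = 15.
Difference = 0 − 15 = -15.

-15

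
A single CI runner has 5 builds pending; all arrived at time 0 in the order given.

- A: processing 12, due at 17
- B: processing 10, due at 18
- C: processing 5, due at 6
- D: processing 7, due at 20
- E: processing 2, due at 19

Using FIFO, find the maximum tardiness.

21

FIFO (arrival order): A B C D E.
A: 0→12, due 17, tardiness 0
B: 12→22, due 18, tardiness 4
C: 22→27, due 6, tardiness 21
D: 27→34, due 20, tardiness 14
E: 34→36, due 19, tardiness 17
Maximum = 21.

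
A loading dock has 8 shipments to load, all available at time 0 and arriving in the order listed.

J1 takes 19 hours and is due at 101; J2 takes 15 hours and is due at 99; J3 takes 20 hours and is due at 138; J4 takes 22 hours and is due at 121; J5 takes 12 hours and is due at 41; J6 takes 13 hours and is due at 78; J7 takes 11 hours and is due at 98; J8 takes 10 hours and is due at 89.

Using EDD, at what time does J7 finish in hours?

EDD (increasing due date): J5 J6 J8 J7 J2 J1 J4 J3.
J5: 0→12
J6: 12→25
J8: 25→35
J7: 35→46

46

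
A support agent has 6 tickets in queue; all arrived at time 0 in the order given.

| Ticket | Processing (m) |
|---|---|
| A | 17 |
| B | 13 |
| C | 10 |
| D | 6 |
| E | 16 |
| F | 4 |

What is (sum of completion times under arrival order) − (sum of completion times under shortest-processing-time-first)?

79

FIFO (arrival order): A B C D E F.
A: 0→17
B: 17→30
C: 30→40
D: 40→46
E: 46→62
F: 62→66
Sum = 17+30+40+46+62+66 = 261.
SPT (increasing processing time): F D C B E A.
F: 0→4
D: 4→10
C: 10→20
B: 20→33
E: 33→49
A: 49→66
Sum = 4+10+20+33+49+66 = 182.
Difference = 261 − 182 = 79.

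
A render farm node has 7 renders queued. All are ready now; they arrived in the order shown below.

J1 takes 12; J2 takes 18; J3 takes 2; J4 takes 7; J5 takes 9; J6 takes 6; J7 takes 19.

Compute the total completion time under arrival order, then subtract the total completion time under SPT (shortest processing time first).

FIFO (arrival order): J1 J2 J3 J4 J5 J6 J7.
J1: 0→12
J2: 12→30
J3: 30→32
J4: 32→39
J5: 39→48
J6: 48→54
J7: 54→73
Sum = 12+30+32+39+48+54+73 = 288.
SPT (increasing processing time): J3 J6 J4 J5 J1 J2 J7.
J3: 0→2
J6: 2→8
J4: 8→15
J5: 15→24
J1: 24→36
J2: 36→54
J7: 54→73
Sum = 2+8+15+24+36+54+73 = 212.
Difference = 288 − 212 = 76.

76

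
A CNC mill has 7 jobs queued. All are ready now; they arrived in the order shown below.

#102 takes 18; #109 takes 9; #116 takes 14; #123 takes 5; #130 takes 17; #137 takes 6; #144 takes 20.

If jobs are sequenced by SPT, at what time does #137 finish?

11

SPT (increasing processing time): #123 #137 #109 #116 #130 #102 #144.
#123: 0→5
#137: 5→11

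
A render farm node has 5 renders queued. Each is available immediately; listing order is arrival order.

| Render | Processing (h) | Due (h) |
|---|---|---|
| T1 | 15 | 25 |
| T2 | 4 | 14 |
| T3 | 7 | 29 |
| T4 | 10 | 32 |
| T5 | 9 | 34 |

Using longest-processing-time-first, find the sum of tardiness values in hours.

43

LPT (decreasing processing time): T1 T4 T5 T3 T2.
T1: 0→15, due 25, tardiness 0
T4: 15→25, due 32, tardiness 0
T5: 25→34, due 34, tardiness 0
T3: 34→41, due 29, tardiness 12
T2: 41→45, due 14, tardiness 31
Sum = 0+0+0+12+31 = 43.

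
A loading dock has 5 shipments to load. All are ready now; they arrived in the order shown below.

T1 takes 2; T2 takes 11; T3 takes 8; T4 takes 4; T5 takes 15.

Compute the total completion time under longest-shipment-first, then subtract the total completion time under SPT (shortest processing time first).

66

LPT (decreasing processing time): T5 T2 T3 T4 T1.
T5: 0→15
T2: 15→26
T3: 26→34
T4: 34→38
T1: 38→40
Sum = 15+26+34+38+40 = 153.
SPT (increasing processing time): T1 T4 T3 T2 T5.
T1: 0→2
T4: 2→6
T3: 6→14
T2: 14→25
T5: 25→40
Sum = 2+6+14+25+40 = 87.
Difference = 153 − 87 = 66.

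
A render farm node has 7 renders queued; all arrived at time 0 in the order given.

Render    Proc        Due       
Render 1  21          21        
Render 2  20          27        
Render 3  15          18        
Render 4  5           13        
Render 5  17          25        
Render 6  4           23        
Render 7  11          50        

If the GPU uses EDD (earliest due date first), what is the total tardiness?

179

EDD (increasing due date): Render 4 Render 3 Render 1 Render 6 Render 5 Render 2 Render 7.
Render 4: 0→5, due 13, tardiness 0
Render 3: 5→20, due 18, tardiness 2
Render 1: 20→41, due 21, tardiness 20
Render 6: 41→45, due 23, tardiness 22
Render 5: 45→62, due 25, tardiness 37
Render 2: 62→82, due 27, tardiness 55
Render 7: 82→93, due 50, tardiness 43
Sum = 0+2+20+22+37+55+43 = 179.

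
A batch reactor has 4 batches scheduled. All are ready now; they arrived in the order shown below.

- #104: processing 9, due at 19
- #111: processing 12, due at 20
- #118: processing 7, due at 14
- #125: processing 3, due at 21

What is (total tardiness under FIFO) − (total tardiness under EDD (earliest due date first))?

FIFO (arrival order): #104 #111 #118 #125.
#104: 0→9, due 19, tardiness 0
#111: 9→21, due 20, tardiness 1
#118: 21→28, due 14, tardiness 14
#125: 28→31, due 21, tardiness 10
Sum = 0+1+14+10 = 25.
EDD (increasing due date): #118 #104 #111 #125.
#118: 0→7, due 14, tardiness 0
#104: 7→16, due 19, tardiness 0
#111: 16→28, due 20, tardiness 8
#125: 28→31, due 21, tardiness 10
Sum = 0+0+8+10 = 18.
Difference = 25 − 18 = 7.

7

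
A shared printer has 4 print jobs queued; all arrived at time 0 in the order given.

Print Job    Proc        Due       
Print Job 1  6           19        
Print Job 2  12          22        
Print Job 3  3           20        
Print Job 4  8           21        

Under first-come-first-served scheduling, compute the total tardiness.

9

FIFO (arrival order): Print Job 1 Print Job 2 Print Job 3 Print Job 4.
Print Job 1: 0→6, due 19, tardiness 0
Print Job 2: 6→18, due 22, tardiness 0
Print Job 3: 18→21, due 20, tardiness 1
Print Job 4: 21→29, due 21, tardiness 8
Sum = 0+0+1+8 = 9.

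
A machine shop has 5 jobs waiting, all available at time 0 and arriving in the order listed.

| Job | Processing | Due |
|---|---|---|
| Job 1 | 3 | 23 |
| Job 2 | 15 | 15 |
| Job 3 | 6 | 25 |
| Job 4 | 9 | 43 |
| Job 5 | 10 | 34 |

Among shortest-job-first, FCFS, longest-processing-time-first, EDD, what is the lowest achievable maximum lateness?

SPT (increasing processing time): Job 1 Job 3 Job 4 Job 5 Job 2.
Job 1: 0→3, due 23, lateness -20
Job 3: 3→9, due 25, lateness -16
Job 4: 9→18, due 43, lateness -25
Job 5: 18→28, due 34, lateness -6
Job 2: 28→43, due 15, lateness 28
Maximum = 28.
FIFO (arrival order): Job 1 Job 2 Job 3 Job 4 Job 5.
Job 1: 0→3, due 23, lateness -20
Job 2: 3→18, due 15, lateness 3
Job 3: 18→24, due 25, lateness -1
Job 4: 24→33, due 43, lateness -10
Job 5: 33→43, due 34, lateness 9
Maximum = 9.
LPT (decreasing processing time): Job 2 Job 5 Job 4 Job 3 Job 1.
Job 2: 0→15, due 15, lateness 0
Job 5: 15→25, due 34, lateness -9
Job 4: 25→34, due 43, lateness -9
Job 3: 34→40, due 25, lateness 15
Job 1: 40→43, due 23, lateness 20
Maximum = 20.
EDD (increasing due date): Job 2 Job 1 Job 3 Job 5 Job 4.
Job 2: 0→15, due 15, lateness 0
Job 1: 15→18, due 23, lateness -5
Job 3: 18→24, due 25, lateness -1
Job 5: 24→34, due 34, lateness 0
Job 4: 34→43, due 43, lateness 0
Maximum = 0.
SPT 28, FIFO 9, LPT 20, EDD 0 → minimum 0.

0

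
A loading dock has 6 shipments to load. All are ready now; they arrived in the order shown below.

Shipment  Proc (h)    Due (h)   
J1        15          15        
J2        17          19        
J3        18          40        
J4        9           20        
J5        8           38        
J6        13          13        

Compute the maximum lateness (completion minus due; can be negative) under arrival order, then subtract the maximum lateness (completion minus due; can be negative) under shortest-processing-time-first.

24

FIFO (arrival order): J1 J2 J3 J4 J5 J6.
J1: 0→15, due 15, lateness 0
J2: 15→32, due 19, lateness 13
J3: 32→50, due 40, lateness 10
J4: 50→59, due 20, lateness 39
J5: 59→67, due 38, lateness 29
J6: 67→80, due 13, lateness 67
Maximum = 67.
SPT (increasing processing time): J5 J4 J6 J1 J2 J3.
J5: 0→8, due 38, lateness -30
J4: 8→17, due 20, lateness -3
J6: 17→30, due 13, lateness 17
J1: 30→45, due 15, lateness 30
J2: 45→62, due 19, lateness 43
J3: 62→80, due 40, lateness 40
Maximum = 43.
Difference = 67 − 43 = 24.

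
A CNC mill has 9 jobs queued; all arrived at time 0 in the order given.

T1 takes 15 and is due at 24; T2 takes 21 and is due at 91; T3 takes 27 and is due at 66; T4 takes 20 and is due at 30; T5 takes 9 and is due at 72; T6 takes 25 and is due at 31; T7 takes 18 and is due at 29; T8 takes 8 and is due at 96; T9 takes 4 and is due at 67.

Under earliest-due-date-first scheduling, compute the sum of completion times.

797

EDD (increasing due date): T1 T7 T4 T6 T3 T9 T5 T2 T8.
T1: 0→15
T7: 15→33
T4: 33→53
T6: 53→78
T3: 78→105
T9: 105→109
T5: 109→118
T2: 118→139
T8: 139→147
Sum = 15+33+53+78+105+109+118+139+147 = 797.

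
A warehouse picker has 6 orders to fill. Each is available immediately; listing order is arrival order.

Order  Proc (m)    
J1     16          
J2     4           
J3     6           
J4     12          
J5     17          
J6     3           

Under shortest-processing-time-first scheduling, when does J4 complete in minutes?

25

SPT (increasing processing time): J6 J2 J3 J4 J1 J5.
J6: 0→3
J2: 3→7
J3: 7→13
J4: 13→25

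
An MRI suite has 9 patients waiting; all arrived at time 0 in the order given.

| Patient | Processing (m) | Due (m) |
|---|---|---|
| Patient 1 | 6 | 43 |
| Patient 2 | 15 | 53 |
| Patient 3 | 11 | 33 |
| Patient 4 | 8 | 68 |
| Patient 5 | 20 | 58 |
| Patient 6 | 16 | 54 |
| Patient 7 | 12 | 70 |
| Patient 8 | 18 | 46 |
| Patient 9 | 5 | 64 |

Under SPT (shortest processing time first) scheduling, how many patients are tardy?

SPT (increasing processing time): Patient 9 Patient 1 Patient 4 Patient 3 Patient 7 Patient 2 Patient 6 Patient 8 Patient 5.
Patient 9: 0→5, due 64, tardiness 0
Patient 1: 5→11, due 43, tardiness 0
Patient 4: 11→19, due 68, tardiness 0
Patient 3: 19→30, due 33, tardiness 0
Patient 7: 30→42, due 70, tardiness 0
Patient 2: 42→57, due 53, tardiness 4
Patient 6: 57→73, due 54, tardiness 19
Patient 8: 73→91, due 46, tardiness 45
Patient 5: 91→111, due 58, tardiness 53
Late patients: 4.

4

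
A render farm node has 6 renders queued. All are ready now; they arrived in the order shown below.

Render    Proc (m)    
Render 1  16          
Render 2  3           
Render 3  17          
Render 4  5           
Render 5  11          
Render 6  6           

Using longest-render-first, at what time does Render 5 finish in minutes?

44

LPT (decreasing processing time): Render 3 Render 1 Render 5 Render 6 Render 4 Render 2.
Render 3: 0→17
Render 1: 17→33
Render 5: 33→44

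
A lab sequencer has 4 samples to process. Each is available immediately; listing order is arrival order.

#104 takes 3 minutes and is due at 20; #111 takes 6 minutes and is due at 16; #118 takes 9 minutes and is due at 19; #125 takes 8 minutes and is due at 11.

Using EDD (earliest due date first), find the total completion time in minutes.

EDD (increasing due date): #125 #111 #118 #104.
#125: 0→8
#111: 8→14
#118: 14→23
#104: 23→26
Sum = 8+14+23+26 = 71.

71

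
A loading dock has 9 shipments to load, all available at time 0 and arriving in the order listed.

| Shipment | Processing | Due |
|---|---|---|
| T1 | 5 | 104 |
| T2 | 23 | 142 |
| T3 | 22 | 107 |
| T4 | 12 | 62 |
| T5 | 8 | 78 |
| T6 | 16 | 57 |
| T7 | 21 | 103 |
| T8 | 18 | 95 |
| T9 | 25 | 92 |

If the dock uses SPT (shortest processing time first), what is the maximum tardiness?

58

SPT (increasing processing time): T1 T5 T4 T6 T8 T7 T3 T2 T9.
T1: 0→5, due 104, tardiness 0
T5: 5→13, due 78, tardiness 0
T4: 13→25, due 62, tardiness 0
T6: 25→41, due 57, tardiness 0
T8: 41→59, due 95, tardiness 0
T7: 59→80, due 103, tardiness 0
T3: 80→102, due 107, tardiness 0
T2: 102→125, due 142, tardiness 0
T9: 125→150, due 92, tardiness 58
Maximum = 58.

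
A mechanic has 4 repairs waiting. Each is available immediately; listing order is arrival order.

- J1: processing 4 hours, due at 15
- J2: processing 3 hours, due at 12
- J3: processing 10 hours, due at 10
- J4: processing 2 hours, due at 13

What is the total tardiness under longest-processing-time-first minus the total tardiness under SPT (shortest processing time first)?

LPT (decreasing processing time): J3 J1 J2 J4.
J3: 0→10, due 10, tardiness 0
J1: 10→14, due 15, tardiness 0
J2: 14→17, due 12, tardiness 5
J4: 17→19, due 13, tardiness 6
Sum = 0+0+5+6 = 11.
SPT (increasing processing time): J4 J2 J1 J3.
J4: 0→2, due 13, tardiness 0
J2: 2→5, due 12, tardiness 0
J1: 5→9, due 15, tardiness 0
J3: 9→19, due 10, tardiness 9
Sum = 0+0+0+9 = 9.
Difference = 11 − 9 = 2.

2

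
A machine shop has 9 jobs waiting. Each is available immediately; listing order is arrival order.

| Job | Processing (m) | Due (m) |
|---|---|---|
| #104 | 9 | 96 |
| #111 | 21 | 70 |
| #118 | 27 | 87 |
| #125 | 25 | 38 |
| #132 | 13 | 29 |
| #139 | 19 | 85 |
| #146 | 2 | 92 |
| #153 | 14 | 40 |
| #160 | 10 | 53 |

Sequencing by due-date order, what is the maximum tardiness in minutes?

44

EDD (increasing due date): #132 #125 #153 #160 #111 #139 #118 #146 #104.
#132: 0→13, due 29, tardiness 0
#125: 13→38, due 38, tardiness 0
#153: 38→52, due 40, tardiness 12
#160: 52→62, due 53, tardiness 9
#111: 62→83, due 70, tardiness 13
#139: 83→102, due 85, tardiness 17
#118: 102→129, due 87, tardiness 42
#146: 129→131, due 92, tardiness 39
#104: 131→140, due 96, tardiness 44
Maximum = 44.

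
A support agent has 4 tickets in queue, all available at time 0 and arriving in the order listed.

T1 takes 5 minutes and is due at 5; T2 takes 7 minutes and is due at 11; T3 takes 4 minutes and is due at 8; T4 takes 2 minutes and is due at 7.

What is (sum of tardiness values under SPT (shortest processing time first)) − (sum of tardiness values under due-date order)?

SPT (increasing processing time): T4 T3 T1 T2.
T4: 0→2, due 7, tardiness 0
T3: 2→6, due 8, tardiness 0
T1: 6→11, due 5, tardiness 6
T2: 11→18, due 11, tardiness 7
Sum = 0+0+6+7 = 13.
EDD (increasing due date): T1 T4 T3 T2.
T1: 0→5, due 5, tardiness 0
T4: 5→7, due 7, tardiness 0
T3: 7→11, due 8, tardiness 3
T2: 11→18, due 11, tardiness 7
Sum = 0+0+3+7 = 10.
Difference = 13 − 10 = 3.

3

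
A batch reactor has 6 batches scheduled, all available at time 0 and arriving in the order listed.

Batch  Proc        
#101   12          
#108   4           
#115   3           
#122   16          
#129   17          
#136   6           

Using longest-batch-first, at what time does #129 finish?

17

LPT (decreasing processing time): #129 #122 #101 #136 #108 #115.
#129: 0→17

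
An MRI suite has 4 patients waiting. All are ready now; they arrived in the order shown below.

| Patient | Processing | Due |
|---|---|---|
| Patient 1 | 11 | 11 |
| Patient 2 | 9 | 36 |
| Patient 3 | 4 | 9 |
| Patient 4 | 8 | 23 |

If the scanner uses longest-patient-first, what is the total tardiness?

LPT (decreasing processing time): Patient 1 Patient 2 Patient 4 Patient 3.
Patient 1: 0→11, due 11, tardiness 0
Patient 2: 11→20, due 36, tardiness 0
Patient 4: 20→28, due 23, tardiness 5
Patient 3: 28→32, due 9, tardiness 23
Sum = 0+0+5+23 = 28.

28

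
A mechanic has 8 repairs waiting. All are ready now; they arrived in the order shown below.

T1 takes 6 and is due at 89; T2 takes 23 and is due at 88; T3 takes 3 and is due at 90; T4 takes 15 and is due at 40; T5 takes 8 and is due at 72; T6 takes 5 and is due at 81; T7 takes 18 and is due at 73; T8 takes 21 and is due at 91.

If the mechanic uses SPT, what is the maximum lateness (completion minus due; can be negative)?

SPT (increasing processing time): T3 T6 T1 T5 T4 T7 T8 T2.
T3: 0→3, due 90, lateness -87
T6: 3→8, due 81, lateness -73
T1: 8→14, due 89, lateness -75
T5: 14→22, due 72, lateness -50
T4: 22→37, due 40, lateness -3
T7: 37→55, due 73, lateness -18
T8: 55→76, due 91, lateness -15
T2: 76→99, due 88, lateness 11
Maximum = 11.

11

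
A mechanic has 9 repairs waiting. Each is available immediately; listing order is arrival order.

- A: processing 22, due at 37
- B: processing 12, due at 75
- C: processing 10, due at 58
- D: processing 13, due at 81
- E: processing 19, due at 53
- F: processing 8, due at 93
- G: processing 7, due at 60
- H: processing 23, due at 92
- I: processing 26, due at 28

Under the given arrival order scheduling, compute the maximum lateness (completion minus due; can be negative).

112

FIFO (arrival order): A B C D E F G H I.
A: 0→22, due 37, lateness -15
B: 22→34, due 75, lateness -41
C: 34→44, due 58, lateness -14
D: 44→57, due 81, lateness -24
E: 57→76, due 53, lateness 23
F: 76→84, due 93, lateness -9
G: 84→91, due 60, lateness 31
H: 91→114, due 92, lateness 22
I: 114→140, due 28, lateness 112
Maximum = 112.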